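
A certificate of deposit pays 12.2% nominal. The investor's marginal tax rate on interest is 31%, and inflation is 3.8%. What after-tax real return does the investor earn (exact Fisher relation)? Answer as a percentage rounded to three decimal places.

4.449%

After-tax nominal return = 12.2% × (1 − 0.31) = 8.4180%.
1 + r = 1.08418 / 1.03800 = 1.044489
After-tax real rate = 1.044489 − 1 → 4.449%.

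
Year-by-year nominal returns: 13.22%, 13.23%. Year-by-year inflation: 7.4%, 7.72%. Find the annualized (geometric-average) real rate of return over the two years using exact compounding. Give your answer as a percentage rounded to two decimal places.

Nominal growth factor = 1.1322 × 1.1323 = 1.28199006
Price-level growth factor = 1.0740 × 1.0772 = 1.15691280
Real growth factor = 1.28199006 / 1.15691280 = 1.10811295
Annualized real rate = 1.10811295^(1/2) − 1 = 5.2669% → 5.27%.

5.27%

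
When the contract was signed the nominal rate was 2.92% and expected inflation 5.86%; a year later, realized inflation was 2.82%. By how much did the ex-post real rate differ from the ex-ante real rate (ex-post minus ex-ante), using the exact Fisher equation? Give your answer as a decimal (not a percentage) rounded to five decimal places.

0.02875

Ex-ante: (1 + 0.0292)/(1 + 0.0586) − 1 = -2.77725%
Ex-post: (1 + 0.0292)/(1 + 0.0282) − 1 = 0.09726%
Difference (ex-post − ex-ante) = 2.87451% → 0.02875.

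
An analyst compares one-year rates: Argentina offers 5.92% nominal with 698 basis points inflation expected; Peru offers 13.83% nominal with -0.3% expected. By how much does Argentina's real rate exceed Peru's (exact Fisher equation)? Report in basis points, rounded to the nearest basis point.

-1516 basis points

Argentina: (1 + 0.0592)/(1 + 0.0698) − 1 = -0.9908%
Peru: (1 + 0.1383)/(1 − 0.0030) − 1 = 14.1725%
Differential = -0.9908% − 14.1725% = -15.1634% → -1516 basis points.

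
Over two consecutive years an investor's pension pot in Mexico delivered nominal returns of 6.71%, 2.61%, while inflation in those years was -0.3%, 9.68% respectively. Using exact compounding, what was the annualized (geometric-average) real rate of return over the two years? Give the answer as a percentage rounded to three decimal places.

0.066%

Nominal growth factor = 1.0671 × 1.0261 = 1.09495131
Price-level growth factor = 0.9970 × 1.0968 = 1.09350960
Real growth factor = 1.09495131 / 1.09350960 = 1.00131842
Annualized real rate = 1.00131842^(1/2) − 1 = 0.0659% → 0.066%.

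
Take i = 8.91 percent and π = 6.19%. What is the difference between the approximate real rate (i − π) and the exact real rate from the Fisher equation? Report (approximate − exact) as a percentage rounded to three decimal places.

Approximate: r ≈ 8.910% − 6.190% = 2.7200%
Exact: (1 + 0.0891)/(1 + 0.0619) − 1 = 2.5614%
Error = 2.7200% − 2.5614% = 0.1586% → 0.159%.

0.159%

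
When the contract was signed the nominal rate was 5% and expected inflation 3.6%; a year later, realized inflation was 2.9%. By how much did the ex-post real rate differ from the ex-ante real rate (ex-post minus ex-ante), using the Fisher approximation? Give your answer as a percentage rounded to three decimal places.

Ex-ante: 5% − 3.6% = 1.400%
Ex-post: 5% − 2.9% = 2.100%
Difference (ex-post − ex-ante) = 0.7000% → 0.700%.

0.700%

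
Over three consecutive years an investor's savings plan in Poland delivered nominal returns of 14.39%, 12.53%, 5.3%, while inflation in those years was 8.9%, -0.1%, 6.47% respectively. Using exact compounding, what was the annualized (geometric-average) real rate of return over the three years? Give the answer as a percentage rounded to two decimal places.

Nominal growth factor = 1.1439 × 1.1253 × 1.0530 = 1.35545390
Price-level growth factor = 1.0890 × 0.9990 × 1.0647 = 1.15829884
Real growth factor = 1.35545390 / 1.15829884 = 1.17021087
Annualized real rate = 1.17021087^(1/3) − 1 = 5.3792% → 5.38%.

5.38%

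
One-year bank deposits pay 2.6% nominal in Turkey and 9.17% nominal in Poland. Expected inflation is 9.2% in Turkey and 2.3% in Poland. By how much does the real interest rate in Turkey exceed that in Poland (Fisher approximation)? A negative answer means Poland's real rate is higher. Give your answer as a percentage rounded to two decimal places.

Turkey: 2.6% − 9.2% = -6.600%
Poland: 9.17% − 2.3% = 6.870%
Differential = -13.470% → -13.47%.

-13.47%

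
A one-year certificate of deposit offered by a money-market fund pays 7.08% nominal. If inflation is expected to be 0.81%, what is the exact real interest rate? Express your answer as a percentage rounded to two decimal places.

By the Fisher relation, 1 + r = (1 + i)/(1 + π).
1 + r = 1.07080 / 1.00810 = 1.062196
r = 1.062196 − 1 = 6.2196%, i.e. 6.22%.

6.22%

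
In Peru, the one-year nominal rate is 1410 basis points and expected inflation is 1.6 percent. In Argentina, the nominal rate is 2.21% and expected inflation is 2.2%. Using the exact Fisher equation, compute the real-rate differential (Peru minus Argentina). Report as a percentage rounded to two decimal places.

Peru: (1 + 0.1410)/(1 + 0.0160) − 1 = 12.3031%
Argentina: (1 + 0.0221)/(1 + 0.0220) − 1 = 0.0098%
Differential = 12.3031% − 0.0098% = 12.2934% → 12.29%.

12.29%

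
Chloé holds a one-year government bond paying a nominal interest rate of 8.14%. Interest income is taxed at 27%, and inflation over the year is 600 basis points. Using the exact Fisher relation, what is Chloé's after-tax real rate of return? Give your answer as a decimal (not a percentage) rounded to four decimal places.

-0.0005

After-tax nominal return = 8.14% × (1 − 0.27) = 5.9422%.
1 + r = 1.059422 / 1.06000 = 0.999455
After-tax real rate = 0.999455 − 1 → -0.0005.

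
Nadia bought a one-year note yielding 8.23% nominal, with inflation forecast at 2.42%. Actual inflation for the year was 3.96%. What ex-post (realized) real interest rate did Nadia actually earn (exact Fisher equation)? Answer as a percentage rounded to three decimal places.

4.107%

Ex-post: (1 + 0.0823)/(1 + 0.0396) − 1 = 4.1073%
So the realized real rate is 4.107%.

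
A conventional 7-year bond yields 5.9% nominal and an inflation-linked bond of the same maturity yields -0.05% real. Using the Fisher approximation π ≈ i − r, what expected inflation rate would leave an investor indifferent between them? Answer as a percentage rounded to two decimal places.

5.95%

π ≈ i − r = 5.9% − (-0.05%) → 5.95%.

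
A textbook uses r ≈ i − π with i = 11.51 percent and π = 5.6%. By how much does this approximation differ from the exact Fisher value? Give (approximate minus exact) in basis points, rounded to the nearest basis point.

31 basis points

Approximate: r ≈ 11.510% − 5.600% = 5.9100%
Exact: (1 + 0.1151)/(1 + 0.0560) − 1 = 5.5966%
Error = 5.9100% − 5.5966% = 0.3134% → 31 basis points.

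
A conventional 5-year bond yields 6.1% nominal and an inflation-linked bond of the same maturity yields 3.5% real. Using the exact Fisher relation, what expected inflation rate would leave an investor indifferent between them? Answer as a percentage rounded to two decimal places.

(1 + π) = (1 + i)/(1 + r) = 1.06100 / 1.03500 = 1.025121
Break-even inflation = 1.025121 − 1 → 2.51%.

2.51%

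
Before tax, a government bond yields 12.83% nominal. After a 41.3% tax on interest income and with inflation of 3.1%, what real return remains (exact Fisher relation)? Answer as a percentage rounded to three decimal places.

After-tax nominal return = 12.83% × (1 − 0.413) = 7.53121%.
1 + r = 1.0753121 / 1.03100 = 1.042980
After-tax real rate = 1.042980 − 1 → 4.298%.

4.298%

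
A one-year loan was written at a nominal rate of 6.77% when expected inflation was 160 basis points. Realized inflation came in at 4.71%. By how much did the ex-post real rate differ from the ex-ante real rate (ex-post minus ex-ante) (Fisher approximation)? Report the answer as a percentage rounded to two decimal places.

-3.11%

Ex-ante: 6.77% − 1.6% = 5.170%
Ex-post: 6.77% − 4.71% = 2.060%
Difference (ex-post − ex-ante) = -3.1100% → -3.11%.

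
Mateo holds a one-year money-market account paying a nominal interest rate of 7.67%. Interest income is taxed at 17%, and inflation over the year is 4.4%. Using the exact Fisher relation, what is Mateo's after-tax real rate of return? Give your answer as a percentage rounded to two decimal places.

After-tax nominal return = 7.67% × (1 − 0.17) = 6.3661%.
1 + r = 1.063661 / 1.04400 = 1.018832
After-tax real rate = 1.018832 − 1 → 1.88%.

1.88%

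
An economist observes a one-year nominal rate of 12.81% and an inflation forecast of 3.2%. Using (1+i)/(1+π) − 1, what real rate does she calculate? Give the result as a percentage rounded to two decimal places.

1 + r = 1.12810 / 1.03200 = 1.093120
r = 1.093120 − 1 = 9.3120%, i.e. 9.31%.

9.31%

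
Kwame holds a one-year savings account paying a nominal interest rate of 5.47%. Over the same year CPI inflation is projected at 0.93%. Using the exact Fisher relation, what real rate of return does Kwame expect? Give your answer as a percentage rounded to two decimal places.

4.50%

By the Fisher relation, 1 + r = (1 + i)/(1 + π).
1 + r = 1.05470 / 1.00930 = 1.044982
r = 1.044982 − 1 = 4.4982%, i.e. 4.50%.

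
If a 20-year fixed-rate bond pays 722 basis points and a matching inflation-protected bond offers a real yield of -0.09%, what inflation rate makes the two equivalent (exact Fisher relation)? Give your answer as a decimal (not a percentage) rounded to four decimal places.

(1 + π) = (1 + i)/(1 + r) = 1.07220 / 0.99910 = 1.073166
Break-even inflation = 1.073166 − 1 → 0.0732.

0.0732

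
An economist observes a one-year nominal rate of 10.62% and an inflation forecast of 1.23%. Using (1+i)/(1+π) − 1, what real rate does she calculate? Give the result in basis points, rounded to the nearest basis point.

928 basis points

By the Fisher relation, 1 + r = (1 + i)/(1 + π).
1 + r = 1.10620 / 1.01230 = 1.092759
r = 1.092759 − 1 = 9.2759%, i.e. 928 basis points.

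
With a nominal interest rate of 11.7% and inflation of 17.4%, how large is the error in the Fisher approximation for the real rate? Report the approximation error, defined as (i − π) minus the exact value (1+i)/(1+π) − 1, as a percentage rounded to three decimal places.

Approximate: r ≈ 11.700% − 17.400% = -5.7000%
Exact: (1 + 0.1170)/(1 + 0.1740) − 1 = -4.8552%
Error = -5.7000% − (-4.8552%) = -0.8448% → -0.845%.

-0.845%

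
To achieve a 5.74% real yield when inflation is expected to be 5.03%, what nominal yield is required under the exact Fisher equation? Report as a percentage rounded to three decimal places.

11.059%

(1 + i) = (1 + r)(1 + π) = 1.05740 × 1.05030 = 1.11058722
i = 1.11058722 − 1, so the required nominal rate is 11.059%.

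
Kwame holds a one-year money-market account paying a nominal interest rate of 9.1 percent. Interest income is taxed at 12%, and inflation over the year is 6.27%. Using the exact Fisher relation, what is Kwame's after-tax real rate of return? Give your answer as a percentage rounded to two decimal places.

1.64%

After-tax nominal return = 9.1% × (1 − 0.12) = 8.0080%.
1 + r = 1.08008 / 1.06270 = 1.016355
After-tax real rate = 1.016355 − 1 → 1.64%.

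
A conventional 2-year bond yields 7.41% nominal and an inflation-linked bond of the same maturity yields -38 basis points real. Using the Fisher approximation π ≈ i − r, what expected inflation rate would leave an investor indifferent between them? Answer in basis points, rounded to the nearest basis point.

π ≈ i − r = 7.41% − (-0.38%) → 779 basis points.

779 basis points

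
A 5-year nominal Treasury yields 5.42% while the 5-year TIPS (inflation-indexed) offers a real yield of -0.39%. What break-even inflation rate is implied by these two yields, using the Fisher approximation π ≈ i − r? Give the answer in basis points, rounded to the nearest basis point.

581 basis points

π ≈ i − r = 5.42% − (-0.39%) → 581 basis points.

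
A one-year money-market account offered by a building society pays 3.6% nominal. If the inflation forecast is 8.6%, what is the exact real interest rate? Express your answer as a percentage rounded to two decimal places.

By the Fisher relation, 1 + r = (1 + i)/(1 + π).
1 + r = 1.03600 / 1.08600 = 0.953959
r = 0.953959 − 1 = -4.6041%, i.e. -4.60%.

-4.60%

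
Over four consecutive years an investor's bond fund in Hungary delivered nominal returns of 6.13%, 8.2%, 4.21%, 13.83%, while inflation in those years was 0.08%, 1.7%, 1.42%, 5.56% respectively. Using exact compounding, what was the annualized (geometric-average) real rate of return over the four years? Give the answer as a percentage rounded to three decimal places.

Compound the nominal returns: 1.0613 × 1.0820 × 1.0421 × 1.1383 = 1.36217077.
Compound inflation: 1.0008 × 1.0170 × 1.0142 × 1.0556 = 1.08966057.
Deflate: 1.36217077 / 1.08966057 = 1.25008723.
Annualized real rate = 1.25008723^(1/4) − 1 = 5.7390% → 5.739%.

5.739%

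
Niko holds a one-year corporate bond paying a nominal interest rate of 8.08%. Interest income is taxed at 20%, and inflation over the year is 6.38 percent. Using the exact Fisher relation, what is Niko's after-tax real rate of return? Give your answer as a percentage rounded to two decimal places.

After-tax nominal return = 8.08% × (1 − 0.2) = 6.4640%.
1 + r = 1.06464 / 1.06380 = 1.000790
After-tax real rate = 1.000790 − 1 → 0.08%.

0.08%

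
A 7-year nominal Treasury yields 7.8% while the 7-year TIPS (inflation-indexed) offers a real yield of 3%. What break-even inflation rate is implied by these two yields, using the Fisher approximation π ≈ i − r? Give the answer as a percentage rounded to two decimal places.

4.80%

π ≈ i − r = 7.8% − 3% → 4.80%.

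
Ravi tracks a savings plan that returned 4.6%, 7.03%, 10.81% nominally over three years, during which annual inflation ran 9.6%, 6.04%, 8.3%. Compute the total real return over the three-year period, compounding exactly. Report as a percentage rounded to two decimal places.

Compound the nominal returns: 1.0460 × 1.0703 × 1.1081 = 1.240555.
Compound inflation: 1.0960 × 1.0604 × 1.0830 = 1.258661.
Deflate: 1.240555 / 1.258661 = 0.985615.
Total real return = 0.985615 − 1 → -1.44%.

-1.44%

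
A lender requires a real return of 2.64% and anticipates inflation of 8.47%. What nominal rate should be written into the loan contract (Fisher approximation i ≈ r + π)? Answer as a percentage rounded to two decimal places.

i ≈ r + π = 2.64% + 8.47% = 11.11%.

11.11%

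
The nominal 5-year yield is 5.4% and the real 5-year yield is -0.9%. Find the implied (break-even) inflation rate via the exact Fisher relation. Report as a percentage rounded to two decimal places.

6.36%

(1 + π) = (1 + i)/(1 + r) = 1.05400 / 0.99100 = 1.063572
Break-even inflation = 1.063572 − 1 → 6.36%.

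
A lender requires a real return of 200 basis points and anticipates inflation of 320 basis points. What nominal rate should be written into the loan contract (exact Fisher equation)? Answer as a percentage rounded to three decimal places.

5.264%

(1 + i) = (1 + r)(1 + π) = 1.02000 × 1.03200 = 1.05264
i = 1.05264 − 1, so the required nominal rate is 5.264%.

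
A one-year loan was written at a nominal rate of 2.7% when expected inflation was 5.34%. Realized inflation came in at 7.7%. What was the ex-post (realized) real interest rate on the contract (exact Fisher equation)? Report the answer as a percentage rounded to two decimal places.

Ex-post: (1 + 0.0270)/(1 + 0.0770) − 1 = -4.6425%
So the realized real rate is -4.64%.

-4.64%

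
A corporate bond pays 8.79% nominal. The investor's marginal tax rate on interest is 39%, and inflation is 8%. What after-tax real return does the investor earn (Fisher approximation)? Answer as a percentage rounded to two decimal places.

-2.64%

After-tax nominal return = 8.79% × (1 − 0.39) = 5.3619%.
r ≈ 5.3619% − 8% → -2.64%.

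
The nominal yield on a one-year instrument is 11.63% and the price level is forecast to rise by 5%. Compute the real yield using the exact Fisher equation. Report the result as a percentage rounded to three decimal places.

6.314%

By the Fisher identity, 1 + r = (1 + i)/(1 + π).
1 + r = 1.11630 / 1.05000 = 1.063143
r = 1.063143 − 1 = 6.3143%, i.e. 6.314%.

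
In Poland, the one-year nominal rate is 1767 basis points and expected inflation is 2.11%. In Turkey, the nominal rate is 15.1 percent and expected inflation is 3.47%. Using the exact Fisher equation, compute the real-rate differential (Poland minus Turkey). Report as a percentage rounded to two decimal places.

Poland: (1 + 0.1767)/(1 + 0.0211) − 1 = 15.2385%
Turkey: (1 + 0.1510)/(1 + 0.0347) − 1 = 11.2400%
Differential = 15.2385% − 11.2400% = 3.9985% → 4.00%.

4.00%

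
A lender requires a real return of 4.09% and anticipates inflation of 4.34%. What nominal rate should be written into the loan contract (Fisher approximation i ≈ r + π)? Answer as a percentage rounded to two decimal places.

i ≈ r + π = 4.09% + 4.34% = 8.43%.

8.43%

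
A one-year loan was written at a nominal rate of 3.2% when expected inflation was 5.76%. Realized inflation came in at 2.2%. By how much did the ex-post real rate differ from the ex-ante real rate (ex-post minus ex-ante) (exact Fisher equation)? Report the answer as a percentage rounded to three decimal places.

3.399%

Ex-ante: (1 + 0.0320)/(1 + 0.0576) − 1 = -2.4206%
Ex-post: (1 + 0.0320)/(1 + 0.0220) − 1 = 0.9785%
Difference (ex-post − ex-ante) = 3.3990% → 3.399%.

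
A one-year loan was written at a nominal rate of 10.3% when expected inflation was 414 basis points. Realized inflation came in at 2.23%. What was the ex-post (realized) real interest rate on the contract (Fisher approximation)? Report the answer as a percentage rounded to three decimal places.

Ex-post: 10.3% − 2.23% = 8.070%
So the realized real rate is 8.070%.

8.070%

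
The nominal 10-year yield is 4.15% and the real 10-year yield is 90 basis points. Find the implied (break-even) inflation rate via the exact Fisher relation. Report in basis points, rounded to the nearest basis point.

(1 + π) = (1 + i)/(1 + r) = 1.04150 / 1.00900 = 1.032210
Break-even inflation = 1.032210 − 1 → 322 basis points.

322 basis points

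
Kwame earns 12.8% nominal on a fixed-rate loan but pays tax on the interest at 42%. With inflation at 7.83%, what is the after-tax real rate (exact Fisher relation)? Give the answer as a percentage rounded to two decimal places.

After-tax nominal return = 12.8% × (1 − 0.42) = 7.4240%.
1 + r = 1.07424 / 1.07830 = 0.996235
After-tax real rate = 0.996235 − 1 → -0.38%.

-0.38%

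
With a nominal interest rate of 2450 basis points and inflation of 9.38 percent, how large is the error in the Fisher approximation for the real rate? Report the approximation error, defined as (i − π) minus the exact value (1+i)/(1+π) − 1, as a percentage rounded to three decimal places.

Approximate: r ≈ 24.500% − 9.380% = 15.1200%
Exact: (1 + 0.2450)/(1 + 0.0938) − 1 = 13.8234%
Error = 15.1200% − 13.8234% = 1.2966% → 1.297%.

1.297%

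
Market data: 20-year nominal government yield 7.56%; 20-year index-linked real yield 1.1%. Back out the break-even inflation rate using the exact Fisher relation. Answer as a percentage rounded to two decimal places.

(1 + π) = (1 + i)/(1 + r) = 1.07560 / 1.01100 = 1.063897
Break-even inflation = 1.063897 − 1 → 6.39%.

6.39%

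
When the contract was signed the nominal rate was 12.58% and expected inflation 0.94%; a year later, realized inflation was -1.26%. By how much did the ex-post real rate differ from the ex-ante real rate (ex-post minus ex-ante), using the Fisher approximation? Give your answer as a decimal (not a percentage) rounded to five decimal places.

0.02200

Ex-ante: 12.58% − 0.94% = 11.640%
Ex-post: 12.58% − (-1.26%) = 13.840%
Difference (ex-post − ex-ante) = 2.2000% → 0.02200.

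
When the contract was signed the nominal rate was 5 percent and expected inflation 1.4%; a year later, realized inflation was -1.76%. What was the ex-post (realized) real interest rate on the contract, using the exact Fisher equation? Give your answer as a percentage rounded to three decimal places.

6.881%

Ex-post: (1 + 0.0500)/(1 − 0.0176) − 1 = 6.8811%
So the realized real rate is 6.881%.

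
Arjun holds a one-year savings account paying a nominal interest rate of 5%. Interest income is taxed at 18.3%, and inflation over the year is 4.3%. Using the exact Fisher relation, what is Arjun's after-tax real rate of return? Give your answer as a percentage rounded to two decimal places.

After-tax nominal return = 5% × (1 − 0.183) = 4.0850%.
1 + r = 1.04085 / 1.04300 = 0.997939
After-tax real rate = 0.997939 − 1 → -0.21%.

-0.21%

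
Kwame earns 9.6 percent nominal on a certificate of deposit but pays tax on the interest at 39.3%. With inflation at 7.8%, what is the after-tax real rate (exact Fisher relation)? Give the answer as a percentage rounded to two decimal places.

-1.83%

After-tax nominal return = 9.6% × (1 − 0.393) = 5.8272%.
1 + r = 1.058272 / 1.07800 = 0.981699
After-tax real rate = 0.981699 − 1 → -1.83%.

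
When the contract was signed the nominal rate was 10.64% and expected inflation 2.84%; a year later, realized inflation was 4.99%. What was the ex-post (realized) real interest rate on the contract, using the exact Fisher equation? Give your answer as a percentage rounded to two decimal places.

5.38%

Ex-post: (1 + 0.1064)/(1 + 0.0499) − 1 = 5.3815%
So the realized real rate is 5.38%.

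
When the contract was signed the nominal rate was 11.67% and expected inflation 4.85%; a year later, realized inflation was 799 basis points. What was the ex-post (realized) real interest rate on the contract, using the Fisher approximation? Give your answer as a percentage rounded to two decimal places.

3.68%

Ex-post: 11.67% − 7.99% = 3.680%
So the realized real rate is 3.68%.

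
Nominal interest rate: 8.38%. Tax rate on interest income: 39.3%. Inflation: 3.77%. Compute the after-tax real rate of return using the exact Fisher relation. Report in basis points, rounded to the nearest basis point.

127 basis points

After-tax nominal return = 8.38% × (1 − 0.393) = 5.08666%.
1 + r = 1.0508666 / 1.03770 = 1.012688
After-tax real rate = 1.012688 − 1 → 127 basis points.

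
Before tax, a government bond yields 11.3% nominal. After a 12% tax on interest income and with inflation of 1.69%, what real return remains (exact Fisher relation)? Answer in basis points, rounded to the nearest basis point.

After-tax nominal return = 11.3% × (1 − 0.12) = 9.9440%.
1 + r = 1.09944 / 1.01690 = 1.081168
After-tax real rate = 1.081168 − 1 → 812 basis points.

812 basis points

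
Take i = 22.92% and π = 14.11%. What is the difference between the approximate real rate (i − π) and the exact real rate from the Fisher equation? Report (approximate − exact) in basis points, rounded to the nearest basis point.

Approximate: r ≈ 22.920% − 14.110% = 8.8100%
Exact: (1 + 0.2292)/(1 + 0.1411) − 1 = 7.7206%
Error = 8.8100% − 7.7206% = 1.0894% → 109 basis points.

109 basis points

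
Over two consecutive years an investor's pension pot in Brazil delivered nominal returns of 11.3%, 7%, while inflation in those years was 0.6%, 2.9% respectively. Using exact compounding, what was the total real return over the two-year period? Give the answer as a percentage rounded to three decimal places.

15.044%

Nominal growth factor = 1.1130 × 1.0700 = 1.190910
Price-level growth factor = 1.0060 × 1.0290 = 1.035174
Real growth factor = 1.190910 / 1.035174 = 1.150444
Total real return = 1.150444 − 1 → 15.044%.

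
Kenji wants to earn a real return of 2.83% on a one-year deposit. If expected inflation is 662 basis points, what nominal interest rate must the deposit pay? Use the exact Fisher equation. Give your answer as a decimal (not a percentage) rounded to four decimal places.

(1 + i) = (1 + r)(1 + π) = 1.02830 × 1.06620 = 1.09637346
i = 1.09637346 − 1, so the required nominal rate is 0.0964.

0.0964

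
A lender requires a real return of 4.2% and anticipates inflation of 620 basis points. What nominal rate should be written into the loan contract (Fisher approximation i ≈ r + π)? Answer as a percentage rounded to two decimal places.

i ≈ r + π = 4.2% + 6.2% = 10.40%.

10.40%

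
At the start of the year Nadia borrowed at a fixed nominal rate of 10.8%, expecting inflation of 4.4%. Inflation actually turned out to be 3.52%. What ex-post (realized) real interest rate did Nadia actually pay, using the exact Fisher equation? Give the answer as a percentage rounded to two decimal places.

Ex-post: (1 + 0.1080)/(1 + 0.0352) − 1 = 7.0325%
So the realized real rate is 7.03%.

7.03%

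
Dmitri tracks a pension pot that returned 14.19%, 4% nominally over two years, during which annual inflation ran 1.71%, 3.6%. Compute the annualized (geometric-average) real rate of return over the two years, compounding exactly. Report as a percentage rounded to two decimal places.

6.16%

Nominal growth factor = 1.1419 × 1.0400 = 1.18757600
Price-level growth factor = 1.0171 × 1.0360 = 1.05371560
Real growth factor = 1.18757600 / 1.05371560 = 1.12703656
Annualized real rate = 1.12703656^(1/2) − 1 = 6.1620% → 6.16%.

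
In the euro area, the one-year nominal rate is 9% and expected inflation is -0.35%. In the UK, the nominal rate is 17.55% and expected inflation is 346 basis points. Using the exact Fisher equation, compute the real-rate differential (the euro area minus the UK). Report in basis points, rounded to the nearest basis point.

The euro area: (1 + 0.0900)/(1 − 0.0035) − 1 = 9.3828%
The UK: (1 + 0.1755)/(1 + 0.0346) − 1 = 13.6188%
Differential = 9.3828% − 13.6188% = -4.2359% → -424 basis points.

-424 basis points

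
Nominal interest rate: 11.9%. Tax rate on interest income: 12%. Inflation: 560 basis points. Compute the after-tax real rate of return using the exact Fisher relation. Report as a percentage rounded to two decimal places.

4.61%

After-tax nominal return = 11.9% × (1 − 0.12) = 10.4720%.
1 + r = 1.10472 / 1.05600 = 1.046136
After-tax real rate = 1.046136 − 1 → 4.61%.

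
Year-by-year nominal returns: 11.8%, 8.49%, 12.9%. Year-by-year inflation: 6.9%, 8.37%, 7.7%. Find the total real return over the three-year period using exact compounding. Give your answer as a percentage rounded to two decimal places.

9.75%

Nominal growth factor = 1.1180 × 1.0849 × 1.1290 = 1.369385
Price-level growth factor = 1.0690 × 1.0837 × 1.0770 = 1.247678
Real growth factor = 1.369385 / 1.247678 = 1.097547
Total real return = 1.097547 − 1 → 9.75%.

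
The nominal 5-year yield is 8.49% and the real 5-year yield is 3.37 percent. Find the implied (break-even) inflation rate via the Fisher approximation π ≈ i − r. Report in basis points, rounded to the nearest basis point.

512 basis points

π ≈ i − r = 8.49% − 3.37% → 512 basis points.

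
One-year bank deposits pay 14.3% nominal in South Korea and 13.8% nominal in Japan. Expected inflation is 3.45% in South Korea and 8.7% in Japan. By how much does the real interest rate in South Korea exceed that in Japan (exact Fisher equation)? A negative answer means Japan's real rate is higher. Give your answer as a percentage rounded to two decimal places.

South Korea: (1 + 0.1430)/(1 + 0.0345) − 1 = 10.4882%
Japan: (1 + 0.1380)/(1 + 0.0870) − 1 = 4.6918%
Differential = 10.4882% − 4.6918% = 5.7963% → 5.80%.

5.80%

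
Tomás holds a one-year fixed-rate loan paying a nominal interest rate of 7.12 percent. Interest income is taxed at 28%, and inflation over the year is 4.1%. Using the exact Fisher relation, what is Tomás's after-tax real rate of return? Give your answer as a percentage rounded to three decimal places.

0.986%

After-tax nominal return = 7.12% × (1 − 0.28) = 5.1264%.
1 + r = 1.051264 / 1.04100 = 1.009860
After-tax real rate = 1.009860 − 1 → 0.986%.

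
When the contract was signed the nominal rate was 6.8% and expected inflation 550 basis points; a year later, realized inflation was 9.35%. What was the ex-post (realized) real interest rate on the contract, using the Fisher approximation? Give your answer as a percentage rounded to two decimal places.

Ex-post: 6.8% − 9.35% = -2.550%
So the realized real rate is -2.55%.

-2.55%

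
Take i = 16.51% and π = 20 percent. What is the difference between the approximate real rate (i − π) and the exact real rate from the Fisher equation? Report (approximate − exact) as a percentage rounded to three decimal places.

Approximate: r ≈ 16.510% − 20.000% = -3.4900%
Exact: (1 + 0.1651)/(1 + 0.2000) − 1 = -2.9083%
Error = -3.4900% − (-2.9083%) = -0.5817% → -0.582%.

-0.582%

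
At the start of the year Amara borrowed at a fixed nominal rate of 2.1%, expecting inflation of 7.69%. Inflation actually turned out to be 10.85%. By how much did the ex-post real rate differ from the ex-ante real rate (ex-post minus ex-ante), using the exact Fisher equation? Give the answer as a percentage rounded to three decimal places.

Ex-ante: (1 + 0.0210)/(1 + 0.0769) − 1 = -5.1908%
Ex-post: (1 + 0.0210)/(1 + 0.1085) − 1 = -7.8935%
Difference (ex-post − ex-ante) = -2.7027% → -2.703%.

-2.703%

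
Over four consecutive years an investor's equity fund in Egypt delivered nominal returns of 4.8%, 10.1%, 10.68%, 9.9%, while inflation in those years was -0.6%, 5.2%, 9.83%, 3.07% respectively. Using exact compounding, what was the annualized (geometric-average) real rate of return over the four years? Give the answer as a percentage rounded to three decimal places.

4.349%

Compound the nominal returns: 1.0480 × 1.1010 × 1.1068 × 1.0990 = 1.40350978.
Compound inflation: 0.9940 × 1.0520 × 1.0983 × 1.0307 = 1.18373744.
Deflate: 1.40350978 / 1.18373744 = 1.18565971.
Annualized real rate = 1.18565971^(1/4) − 1 = 4.3494% → 4.349%.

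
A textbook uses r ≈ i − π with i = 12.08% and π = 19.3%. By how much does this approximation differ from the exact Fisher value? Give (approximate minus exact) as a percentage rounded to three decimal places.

Approximate: r ≈ 12.080% − 19.300% = -7.2200%
Exact: (1 + 0.1208)/(1 + 0.1930) − 1 = -6.0520%
Error = -7.2200% − (-6.0520%) = -1.1680% → -1.168%.

-1.168%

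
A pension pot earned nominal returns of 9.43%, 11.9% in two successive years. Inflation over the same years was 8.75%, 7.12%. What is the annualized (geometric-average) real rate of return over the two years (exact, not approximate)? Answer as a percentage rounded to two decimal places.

Nominal growth factor = 1.0943 × 1.1190 = 1.22452170
Price-level growth factor = 1.0875 × 1.0712 = 1.16493000
Real growth factor = 1.22452170 / 1.16493000 = 1.05115475
Annualized real rate = 1.05115475^(1/2) − 1 = 2.5258% → 2.53%.

2.53%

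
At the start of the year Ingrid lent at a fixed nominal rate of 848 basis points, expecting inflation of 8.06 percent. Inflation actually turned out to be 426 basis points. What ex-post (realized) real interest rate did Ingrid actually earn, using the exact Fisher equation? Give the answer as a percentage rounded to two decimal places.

4.05%

Ex-post: (1 + 0.0848)/(1 + 0.0426) − 1 = 4.0476%
So the realized real rate is 4.05%.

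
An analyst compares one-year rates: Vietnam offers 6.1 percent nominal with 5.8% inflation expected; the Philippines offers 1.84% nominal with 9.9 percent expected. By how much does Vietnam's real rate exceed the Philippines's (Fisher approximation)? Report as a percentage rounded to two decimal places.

8.36%

Vietnam: 6.1% − 5.8% = 0.300%
The Philippines: 1.84% − 9.9% = -8.060%
Differential = 8.360% → 8.36%.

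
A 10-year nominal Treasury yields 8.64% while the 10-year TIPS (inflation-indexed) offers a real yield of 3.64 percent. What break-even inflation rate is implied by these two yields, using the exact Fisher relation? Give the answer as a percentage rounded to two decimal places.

4.82%

(1 + π) = (1 + i)/(1 + r) = 1.08640 / 1.03640 = 1.048244
Break-even inflation = 1.048244 − 1 → 4.82%.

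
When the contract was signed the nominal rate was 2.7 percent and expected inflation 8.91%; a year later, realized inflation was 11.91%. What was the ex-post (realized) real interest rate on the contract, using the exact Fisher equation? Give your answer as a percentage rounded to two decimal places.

-8.23%

Ex-post: (1 + 0.0270)/(1 + 0.1191) − 1 = -8.2298%
So the realized real rate is -8.23%.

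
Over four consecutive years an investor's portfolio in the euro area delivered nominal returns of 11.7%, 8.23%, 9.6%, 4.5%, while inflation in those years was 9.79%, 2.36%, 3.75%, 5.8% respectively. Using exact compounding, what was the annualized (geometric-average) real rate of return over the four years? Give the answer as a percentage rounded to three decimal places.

Compound the nominal returns: 1.1170 × 1.0823 × 1.0960 × 1.0450 = 1.38461068.
Compound inflation: 1.0979 × 1.0236 × 1.0375 × 1.0580 = 1.23357862.
Deflate: 1.38461068 / 1.23357862 = 1.12243407.
Annualized real rate = 1.12243407^(1/4) − 1 = 2.9296% → 2.930%.

2.930%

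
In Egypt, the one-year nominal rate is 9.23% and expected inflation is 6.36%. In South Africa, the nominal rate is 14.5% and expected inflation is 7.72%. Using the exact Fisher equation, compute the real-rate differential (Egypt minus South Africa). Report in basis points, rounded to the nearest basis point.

-360 basis points

Egypt: (1 + 0.0923)/(1 + 0.0636) − 1 = 2.6984%
South Africa: (1 + 0.1450)/(1 + 0.0772) − 1 = 6.2941%
Differential = 2.6984% − 6.2941% = -3.5957% → -360 basis points.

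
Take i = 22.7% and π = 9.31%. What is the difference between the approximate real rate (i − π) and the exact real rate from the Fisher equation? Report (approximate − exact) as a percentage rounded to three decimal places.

1.140%

Approximate: r ≈ 22.700% − 9.310% = 13.3900%
Exact: (1 + 0.2270)/(1 + 0.0931) − 1 = 12.2496%
Error = 13.3900% − 12.2496% = 1.1404% → 1.140%.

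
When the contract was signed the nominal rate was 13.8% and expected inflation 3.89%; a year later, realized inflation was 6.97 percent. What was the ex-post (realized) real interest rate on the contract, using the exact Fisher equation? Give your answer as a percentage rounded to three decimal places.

Ex-post: (1 + 0.1380)/(1 + 0.0697) − 1 = 6.3850%
So the realized real rate is 6.385%.

6.385%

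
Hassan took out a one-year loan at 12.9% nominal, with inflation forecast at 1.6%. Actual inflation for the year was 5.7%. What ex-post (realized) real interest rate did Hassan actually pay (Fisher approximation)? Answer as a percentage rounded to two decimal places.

Ex-post: 12.9% − 5.7% = 7.200%
So the realized real rate is 7.20%.

7.20%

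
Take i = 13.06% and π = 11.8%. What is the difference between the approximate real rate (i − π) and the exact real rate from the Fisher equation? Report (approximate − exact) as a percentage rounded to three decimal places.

Approximate: r ≈ 13.060% − 11.800% = 1.2600%
Exact: (1 + 0.1306)/(1 + 0.1180) − 1 = 1.1270%
Error = 1.2600% − 1.1270% = 0.1330% → 0.133%.

0.133%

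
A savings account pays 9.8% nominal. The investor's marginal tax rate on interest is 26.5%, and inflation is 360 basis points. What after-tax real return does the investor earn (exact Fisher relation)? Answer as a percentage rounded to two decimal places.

3.48%

After-tax nominal return = 9.8% × (1 − 0.265) = 7.2030%.
1 + r = 1.07203 / 1.03600 = 1.034778
After-tax real rate = 1.034778 − 1 → 3.48%.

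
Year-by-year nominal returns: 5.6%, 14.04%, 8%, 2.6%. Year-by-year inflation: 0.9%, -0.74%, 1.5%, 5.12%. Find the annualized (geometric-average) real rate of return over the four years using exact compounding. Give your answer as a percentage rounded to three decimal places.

5.711%

Compound the nominal returns: 1.0560 × 1.1404 × 1.0800 × 1.0260 = 1.33441908.
Compound inflation: 1.0090 × 0.9926 × 1.0150 × 1.0512 = 1.06860409.
Deflate: 1.33441908 / 1.06860409 = 1.24874974.
Annualized real rate = 1.24874974^(1/4) − 1 = 5.7107% → 5.711%.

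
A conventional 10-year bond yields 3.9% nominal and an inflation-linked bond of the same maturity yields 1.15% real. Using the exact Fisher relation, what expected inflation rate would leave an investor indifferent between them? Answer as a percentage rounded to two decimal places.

(1 + π) = (1 + i)/(1 + r) = 1.03900 / 1.01150 = 1.027187
Break-even inflation = 1.027187 − 1 → 2.72%.

2.72%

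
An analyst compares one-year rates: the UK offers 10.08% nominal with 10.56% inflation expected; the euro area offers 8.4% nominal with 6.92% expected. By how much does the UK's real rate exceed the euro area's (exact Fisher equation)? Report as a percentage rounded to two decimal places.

-1.82%

The UK: (1 + 0.1008)/(1 + 0.1056) − 1 = -0.4342%
The euro area: (1 + 0.0840)/(1 + 0.0692) − 1 = 1.3842%
Differential = -0.4342% − 1.3842% = -1.8184% → -1.82%.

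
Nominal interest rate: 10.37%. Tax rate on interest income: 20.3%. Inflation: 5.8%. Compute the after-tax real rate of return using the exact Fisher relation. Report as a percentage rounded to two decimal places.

After-tax nominal return = 10.37% × (1 − 0.203) = 8.26489%.
1 + r = 1.0826489 / 1.05800 = 1.023298
After-tax real rate = 1.023298 − 1 → 2.33%.

2.33%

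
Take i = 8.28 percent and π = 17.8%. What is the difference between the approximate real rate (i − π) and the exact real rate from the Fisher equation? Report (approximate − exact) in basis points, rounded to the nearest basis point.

-144 basis points

Approximate: r ≈ 8.280% − 17.800% = -9.5200%
Exact: (1 + 0.0828)/(1 + 0.1780) − 1 = -8.0815%
Error = -9.5200% − (-8.0815%) = -1.4385% → -144 basis points.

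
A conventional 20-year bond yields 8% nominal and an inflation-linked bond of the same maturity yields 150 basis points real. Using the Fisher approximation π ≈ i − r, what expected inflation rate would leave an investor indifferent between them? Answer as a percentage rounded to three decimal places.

6.500%

π ≈ i − r = 8% − 1.5% → 6.500%.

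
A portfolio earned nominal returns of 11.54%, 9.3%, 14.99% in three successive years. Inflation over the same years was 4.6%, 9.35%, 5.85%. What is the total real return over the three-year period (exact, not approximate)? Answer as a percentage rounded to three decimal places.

Nominal growth factor = 1.1154 × 1.0930 × 1.1499 = 1.401880
Price-level growth factor = 1.0460 × 1.0935 × 1.0585 = 1.210713
Real growth factor = 1.401880 / 1.210713 = 1.157896
Total real return = 1.157896 − 1 → 15.790%.

15.790%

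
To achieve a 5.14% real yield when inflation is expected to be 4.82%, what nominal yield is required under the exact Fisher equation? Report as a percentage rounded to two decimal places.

10.21%

(1 + i) = (1 + r)(1 + π) = 1.05140 × 1.04820 = 1.10207748
i = 1.10207748 − 1, so the required nominal rate is 10.21%.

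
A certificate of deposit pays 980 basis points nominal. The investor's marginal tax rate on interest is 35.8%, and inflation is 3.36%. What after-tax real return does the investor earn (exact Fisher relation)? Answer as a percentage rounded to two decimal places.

2.84%

After-tax nominal return = 9.8% × (1 − 0.358) = 6.2916%.
1 + r = 1.062916 / 1.03360 = 1.028363
After-tax real rate = 1.028363 − 1 → 2.84%.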